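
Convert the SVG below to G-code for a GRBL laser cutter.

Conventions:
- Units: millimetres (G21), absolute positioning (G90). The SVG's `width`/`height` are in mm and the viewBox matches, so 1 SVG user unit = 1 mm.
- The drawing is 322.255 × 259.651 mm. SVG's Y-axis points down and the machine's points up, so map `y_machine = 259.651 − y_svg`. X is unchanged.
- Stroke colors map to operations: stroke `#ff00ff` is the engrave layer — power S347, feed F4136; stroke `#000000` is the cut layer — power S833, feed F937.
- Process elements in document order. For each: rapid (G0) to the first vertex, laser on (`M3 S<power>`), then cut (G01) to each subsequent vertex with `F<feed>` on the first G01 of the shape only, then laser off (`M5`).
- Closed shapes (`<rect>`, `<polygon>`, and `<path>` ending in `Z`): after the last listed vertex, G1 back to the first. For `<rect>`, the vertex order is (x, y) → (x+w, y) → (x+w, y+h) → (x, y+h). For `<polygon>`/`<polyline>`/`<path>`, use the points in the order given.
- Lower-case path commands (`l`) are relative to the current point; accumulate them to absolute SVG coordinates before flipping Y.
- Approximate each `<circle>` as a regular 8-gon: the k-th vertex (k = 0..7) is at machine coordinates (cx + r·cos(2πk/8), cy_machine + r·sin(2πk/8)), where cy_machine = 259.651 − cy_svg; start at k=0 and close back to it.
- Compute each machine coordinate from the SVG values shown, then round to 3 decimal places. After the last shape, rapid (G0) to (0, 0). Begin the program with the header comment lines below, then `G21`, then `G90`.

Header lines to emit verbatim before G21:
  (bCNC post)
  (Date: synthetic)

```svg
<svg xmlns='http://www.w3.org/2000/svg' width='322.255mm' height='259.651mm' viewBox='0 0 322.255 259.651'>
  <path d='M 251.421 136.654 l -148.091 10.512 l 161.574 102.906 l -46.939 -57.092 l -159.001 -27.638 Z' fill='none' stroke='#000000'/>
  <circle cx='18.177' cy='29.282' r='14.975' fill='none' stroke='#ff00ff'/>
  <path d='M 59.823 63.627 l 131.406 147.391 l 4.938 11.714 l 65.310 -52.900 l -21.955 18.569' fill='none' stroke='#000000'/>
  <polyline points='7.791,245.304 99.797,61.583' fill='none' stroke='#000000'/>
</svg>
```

(bCNC post)
(Date: synthetic)
G21
G90
G0 X251.421 Y122.997
M3 S833
G01 X103.330 Y112.485 F937
G01 X264.904 Y9.579
G01 X217.965 Y66.671
G01 X58.964 Y94.309
G01 X251.421 Y122.997
M5
G0 X33.152 Y230.369
M3 S347
G01 X28.766 Y240.958 F4136
G01 X18.177 Y245.344
G01 X7.588 Y240.958
G01 X3.202 Y230.369
G01 X7.588 Y219.780
G01 X18.177 Y215.394
G01 X28.766 Y219.780
G01 X33.152 Y230.369
M5
G0 X59.823 Y196.024
M3 S833
G01 X191.229 Y48.633 F937
G01 X196.167 Y36.919
G01 X261.477 Y89.819
G01 X239.522 Y71.250
M5
G0 X7.791 Y14.347
M3 S833
G01 X99.797 Y198.068 F937
M5
G0 X0.000 Y0.000

1 u = 1 mm; y_m = 259.651 − y.

[1] `<path>` closed polygon, #000000→cut S833 F937: (251.421,122.997) → (103.330,112.485) → (264.904,9.579) → (217.965,66.671) → (58.964,94.309) → (251.421,122.997) (closed)

[2] `<circle>` circle, #ff00ff→engrave S347 F4136: (33.152,230.369) → (28.766,240.958) → (18.177,245.344) → (7.588,240.958) → (3.202,230.369) → (7.588,219.780) → (18.177,215.394) → (28.766,219.780) → (33.152,230.369) (closed)

[3] `<path>` open polyline, #000000→cut S833 F937: (59.823,196.024) → (191.229,48.633) → (196.167,36.919) → (261.477,89.819) → (239.522,71.250)

[4] `<polyline>` line segment, #000000→cut S833 F937: (7.791,14.347) → (99.797,198.068)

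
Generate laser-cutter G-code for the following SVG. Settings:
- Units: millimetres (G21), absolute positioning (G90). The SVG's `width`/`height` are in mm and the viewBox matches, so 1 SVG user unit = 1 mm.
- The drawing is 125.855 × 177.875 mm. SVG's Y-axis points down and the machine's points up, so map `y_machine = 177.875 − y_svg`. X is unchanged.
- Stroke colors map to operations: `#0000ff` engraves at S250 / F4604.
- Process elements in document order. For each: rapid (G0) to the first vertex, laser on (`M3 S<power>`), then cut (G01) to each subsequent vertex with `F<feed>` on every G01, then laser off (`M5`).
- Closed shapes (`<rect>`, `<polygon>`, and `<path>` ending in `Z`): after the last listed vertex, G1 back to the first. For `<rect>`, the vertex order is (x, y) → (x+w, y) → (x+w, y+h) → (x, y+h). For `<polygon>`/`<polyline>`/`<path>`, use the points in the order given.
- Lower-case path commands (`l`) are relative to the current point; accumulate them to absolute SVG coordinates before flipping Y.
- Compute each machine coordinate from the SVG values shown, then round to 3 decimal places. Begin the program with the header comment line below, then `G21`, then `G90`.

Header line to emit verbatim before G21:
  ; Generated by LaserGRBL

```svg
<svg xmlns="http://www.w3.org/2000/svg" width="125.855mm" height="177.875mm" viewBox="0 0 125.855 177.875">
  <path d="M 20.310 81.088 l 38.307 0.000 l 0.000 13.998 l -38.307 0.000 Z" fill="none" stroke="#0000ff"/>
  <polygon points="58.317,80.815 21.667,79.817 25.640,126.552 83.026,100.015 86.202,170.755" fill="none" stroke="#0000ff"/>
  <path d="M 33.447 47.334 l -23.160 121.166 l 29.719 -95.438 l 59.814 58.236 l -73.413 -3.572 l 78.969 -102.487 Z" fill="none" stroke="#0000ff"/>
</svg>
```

; Generated by LaserGRBL
G21
G90
G0 X20.310 Y96.787
M3 S250
G01 X58.617 Y96.787 F4604
G01 X58.617 Y82.789 F4604
G01 X20.310 Y82.789 F4604
G01 X20.310 Y96.787 F4604
M5
G0 X58.317 Y97.060
M3 S250
G01 X21.667 Y98.058 F4604
G01 X25.640 Y51.323 F4604
G01 X83.026 Y77.860 F4604
G01 X86.202 Y7.120 F4604
G01 X58.317 Y97.060 F4604
M5
G0 X33.447 Y130.541
M3 S250
G01 X10.287 Y9.375 F4604
G01 X40.006 Y104.813 F4604
G01 X99.820 Y46.577 F4604
G01 X26.407 Y50.149 F4604
G01 X105.376 Y152.636 F4604
G01 X33.447 Y130.541 F4604
M5

1 u = 1 mm; y_m = 177.875 − y.

[1] `<path>` rectangle, #0000ff→engrave S250 F4604: (20.310,96.787) → (58.617,96.787) → (58.617,82.789) → (20.310,82.789) → (20.310,96.787) (closed)

[2] `<polygon>` closed polygon, #0000ff→engrave S250 F4604: (58.317,97.060) → (21.667,98.058) → (25.640,51.323) → (83.026,77.860) → (86.202,7.120) → (58.317,97.060) (closed)

[3] `<path>` closed polygon, #0000ff→engrave S250 F4604: (33.447,130.541) → (10.287,9.375) → (40.006,104.813) → (99.820,46.577) → (26.407,50.149) → (105.376,152.636) → (33.447,130.541) (closed)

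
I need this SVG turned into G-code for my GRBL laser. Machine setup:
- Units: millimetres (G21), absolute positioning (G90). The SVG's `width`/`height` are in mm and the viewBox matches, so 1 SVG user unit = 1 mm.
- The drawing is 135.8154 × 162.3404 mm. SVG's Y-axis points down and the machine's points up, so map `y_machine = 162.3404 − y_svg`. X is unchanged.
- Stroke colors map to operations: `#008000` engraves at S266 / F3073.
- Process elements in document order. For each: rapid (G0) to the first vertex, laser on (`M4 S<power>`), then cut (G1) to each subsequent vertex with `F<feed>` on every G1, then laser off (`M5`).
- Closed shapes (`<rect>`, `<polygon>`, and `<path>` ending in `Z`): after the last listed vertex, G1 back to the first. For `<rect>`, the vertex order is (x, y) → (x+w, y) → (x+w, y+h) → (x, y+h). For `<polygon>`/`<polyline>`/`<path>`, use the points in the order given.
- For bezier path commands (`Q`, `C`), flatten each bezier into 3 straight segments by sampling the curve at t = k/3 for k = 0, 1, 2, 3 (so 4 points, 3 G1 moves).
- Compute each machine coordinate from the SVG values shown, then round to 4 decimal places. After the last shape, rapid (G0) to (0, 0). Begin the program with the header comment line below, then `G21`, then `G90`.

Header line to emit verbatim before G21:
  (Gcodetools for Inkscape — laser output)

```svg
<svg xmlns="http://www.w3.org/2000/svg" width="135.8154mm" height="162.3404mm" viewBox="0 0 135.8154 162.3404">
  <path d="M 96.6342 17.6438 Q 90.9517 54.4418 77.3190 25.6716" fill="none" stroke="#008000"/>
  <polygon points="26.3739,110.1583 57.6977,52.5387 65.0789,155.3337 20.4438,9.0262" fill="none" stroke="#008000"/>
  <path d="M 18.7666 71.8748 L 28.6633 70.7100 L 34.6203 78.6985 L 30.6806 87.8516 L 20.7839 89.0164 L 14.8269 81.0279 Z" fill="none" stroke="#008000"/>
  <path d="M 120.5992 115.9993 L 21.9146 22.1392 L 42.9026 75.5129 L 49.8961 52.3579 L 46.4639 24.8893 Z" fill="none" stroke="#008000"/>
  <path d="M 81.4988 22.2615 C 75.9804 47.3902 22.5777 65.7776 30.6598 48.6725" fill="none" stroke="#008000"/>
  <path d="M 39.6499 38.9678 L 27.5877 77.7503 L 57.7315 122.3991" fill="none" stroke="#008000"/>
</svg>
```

(Gcodetools for Inkscape — laser output)
G21
G90
G0 X96.6342 Y144.6966
M4 S266
G1 X91.9625 Y127.4500 F3073
G1 X85.5241 Y124.7740 F3073
G1 X77.3190 Y136.6688 F3073
M5
G0 X26.3739 Y52.1821
M4 S266
G1 X57.6977 Y109.8017 F3073
G1 X65.0789 Y7.0067 F3073
G1 X20.4438 Y153.3142 F3073
G1 X26.3739 Y52.1821 F3073
M5
G0 X18.7666 Y90.4656
M4 S266
G1 X28.6633 Y91.6304 F3073
G1 X34.6203 Y83.6419 F3073
G1 X30.6806 Y74.4888 F3073
G1 X20.7839 Y73.3240 F3073
G1 X14.8269 Y81.3125 F3073
G1 X18.7666 Y90.4656 F3073
M5
G0 X120.5992 Y46.3411
M4 S266
G1 X21.9146 Y140.2012 F3073
G1 X42.9026 Y86.8275 F3073
G1 X49.8961 Y109.9825 F3073
G1 X46.4639 Y137.4511 F3073
G1 X120.5992 Y46.3411 F3073
M5
G0 X81.4988 Y140.0789
M4 S266
G1 X64.0697 Y118.2622 F3073
G1 X39.0219 Y107.3288 F3073
G1 X30.6598 Y113.6679 F3073
M5
G0 X39.6499 Y123.3726
M4 S266
G1 X27.5877 Y84.5901 F3073
G1 X57.7315 Y39.9413 F3073
M5
G0 X0.0000 Y0.0000

Since the viewBox matches the mm dimensions, user units are millimetres directly. The only transform is the Y-flip y_m = 162.3404 − y_svg.

Shape 1 is a quadratic bezier drawn with `<path>`. Its stroke #008000 means engrave at S266, F3073. After flipping Y the toolpath is (96.6342,144.6966) → (91.9625,127.4500) → (85.5241,124.7740) → (77.3190,136.6688).

Shape 2 is a closed polygon drawn with `<polygon>`. Its stroke #008000 means engrave at S266, F3073. After flipping Y the toolpath is (26.3739,52.1821) → (57.6977,109.8017) → (65.0789,7.0067) → (20.4438,153.3142) → (26.3739,52.1821), returning to the start.

Shape 3 is a regular polygon drawn with `<path>`. Its stroke #008000 means engrave at S266, F3073. After flipping Y the toolpath is (18.7666,90.4656) → (28.6633,91.6304) → (34.6203,83.6419) → (30.6806,74.4888) → (20.7839,73.3240) → (14.8269,81.3125) → (18.7666,90.4656), returning to the start.

Shape 4 is a closed polygon drawn with `<path>`. Its stroke #008000 means engrave at S266, F3073. After flipping Y the toolpath is (120.5992,46.3411) → (21.9146,140.2012) → (42.9026,86.8275) → (49.8961,109.9825) → (46.4639,137.4511) → (120.5992,46.3411), returning to the start.

Shape 5 is a cubic bezier drawn with `<path>`. Its stroke #008000 means engrave at S266, F3073. After flipping Y the toolpath is (81.4988,140.0789) → (64.0697,118.2622) → (39.0219,107.3288) → (30.6598,113.6679).

Shape 6 is a open polyline drawn with `<path>`. Its stroke #008000 means engrave at S266, F3073. After flipping Y the toolpath is (39.6499,123.3726) → (27.5877,84.5901) → (57.7315,39.9413).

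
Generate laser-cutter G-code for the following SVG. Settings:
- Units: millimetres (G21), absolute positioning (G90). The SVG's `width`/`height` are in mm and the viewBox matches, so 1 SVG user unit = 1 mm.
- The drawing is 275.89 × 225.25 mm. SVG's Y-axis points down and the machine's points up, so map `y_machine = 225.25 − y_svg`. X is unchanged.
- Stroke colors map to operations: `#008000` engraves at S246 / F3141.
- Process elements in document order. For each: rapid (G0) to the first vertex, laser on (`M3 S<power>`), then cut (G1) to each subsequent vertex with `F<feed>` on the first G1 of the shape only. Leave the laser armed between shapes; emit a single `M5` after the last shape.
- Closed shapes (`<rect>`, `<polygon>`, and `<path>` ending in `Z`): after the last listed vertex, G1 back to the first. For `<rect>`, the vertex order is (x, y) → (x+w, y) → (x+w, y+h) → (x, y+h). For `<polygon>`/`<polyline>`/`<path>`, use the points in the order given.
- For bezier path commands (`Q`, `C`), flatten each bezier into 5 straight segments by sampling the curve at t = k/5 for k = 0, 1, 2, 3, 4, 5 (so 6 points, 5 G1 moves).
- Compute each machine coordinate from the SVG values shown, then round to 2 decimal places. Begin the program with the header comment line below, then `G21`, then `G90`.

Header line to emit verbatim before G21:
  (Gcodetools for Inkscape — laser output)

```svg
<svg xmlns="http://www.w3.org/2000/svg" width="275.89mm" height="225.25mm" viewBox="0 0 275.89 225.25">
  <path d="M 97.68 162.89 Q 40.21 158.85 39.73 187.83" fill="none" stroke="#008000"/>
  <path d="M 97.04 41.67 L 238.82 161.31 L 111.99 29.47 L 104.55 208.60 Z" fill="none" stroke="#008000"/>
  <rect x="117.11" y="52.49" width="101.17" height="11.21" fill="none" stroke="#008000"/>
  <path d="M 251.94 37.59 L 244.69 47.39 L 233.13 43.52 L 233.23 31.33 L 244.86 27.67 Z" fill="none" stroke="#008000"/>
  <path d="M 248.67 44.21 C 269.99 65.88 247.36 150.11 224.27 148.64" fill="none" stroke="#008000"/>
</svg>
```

viewBox `0 0 275.89 225.25` with mm width/height → 1 unit = 1 mm. Flip: y_m = 225.25 − y_svg.

**Shape 1** — `<path>` quadratic bezier, stroke `#008000` → engrave (S246, F3141). Control points (SVG): P0=(97.68,162.89), P1=(40.21,158.85), P2=(39.73,187.83); sampled at t=k/5. Machine vertices: (97.68,62.36) → (76.97,62.66) → (60.82,60.31) → (49.23,55.32) → (42.20,47.69) → (39.73,37.42). Open path.

**Shape 2** — `<path>` closed polygon, stroke `#008000` → engrave (S246, F3141). Machine vertices: (97.04,183.58) → (238.82,63.94) → (111.99,195.78) → (104.55,16.65) → (97.04,183.58). Closed: final G1 returns to the first vertex.

**Shape 3** — `<rect>` rectangle, stroke `#008000` → engrave (S246, F3141). Machine vertices: (117.11,172.76) → (218.28,172.76) → (218.28,161.55) → (117.11,161.55) → (117.11,172.76). Closed: final G1 returns to the first vertex.

**Shape 4** — `<path>` regular polygon, stroke `#008000` → engrave (S246, F3141). Machine vertices: (251.94,187.66) → (244.69,177.86) → (233.13,181.73) → (233.23,193.92) → (244.86,197.58) → (251.94,187.66). Closed: final G1 returns to the first vertex.

**Shape 5** — `<path>` cubic bezier, stroke `#008000` → engrave (S246, F3141). Control points (SVG): P0=(248.67,44.21), P1=(269.99,65.88), P2=(247.36,150.11), P3=(224.27,148.64); sampled at t=k/5. Machine vertices: (248.67,181.04) → (256.54,161.72) → (255.94,134.50) → (248.97,106.49) → (237.72,84.83) → (224.27,76.61). Open path.

(Gcodetools for Inkscape — laser output)
G21
G90
G0 X97.68 Y62.36
M3 S246
G1 X76.97 Y62.66 F3141
G1 X60.82 Y60.31
G1 X49.23 Y55.32
G1 X42.20 Y47.69
G1 X39.73 Y37.42
G0 X97.04 Y183.58
M3 S246
G1 X238.82 Y63.94 F3141
G1 X111.99 Y195.78
G1 X104.55 Y16.65
G1 X97.04 Y183.58
G0 X117.11 Y172.76
M3 S246
G1 X218.28 Y172.76 F3141
G1 X218.28 Y161.55
G1 X117.11 Y161.55
G1 X117.11 Y172.76
G0 X251.94 Y187.66
M3 S246
G1 X244.69 Y177.86 F3141
G1 X233.13 Y181.73
G1 X233.23 Y193.92
G1 X244.86 Y197.58
G1 X251.94 Y187.66
G0 X248.67 Y181.04
M3 S246
G1 X256.54 Y161.72 F3141
G1 X255.94 Y134.50
G1 X248.97 Y106.49
G1 X237.72 Y84.83
G1 X224.27 Y76.61
M5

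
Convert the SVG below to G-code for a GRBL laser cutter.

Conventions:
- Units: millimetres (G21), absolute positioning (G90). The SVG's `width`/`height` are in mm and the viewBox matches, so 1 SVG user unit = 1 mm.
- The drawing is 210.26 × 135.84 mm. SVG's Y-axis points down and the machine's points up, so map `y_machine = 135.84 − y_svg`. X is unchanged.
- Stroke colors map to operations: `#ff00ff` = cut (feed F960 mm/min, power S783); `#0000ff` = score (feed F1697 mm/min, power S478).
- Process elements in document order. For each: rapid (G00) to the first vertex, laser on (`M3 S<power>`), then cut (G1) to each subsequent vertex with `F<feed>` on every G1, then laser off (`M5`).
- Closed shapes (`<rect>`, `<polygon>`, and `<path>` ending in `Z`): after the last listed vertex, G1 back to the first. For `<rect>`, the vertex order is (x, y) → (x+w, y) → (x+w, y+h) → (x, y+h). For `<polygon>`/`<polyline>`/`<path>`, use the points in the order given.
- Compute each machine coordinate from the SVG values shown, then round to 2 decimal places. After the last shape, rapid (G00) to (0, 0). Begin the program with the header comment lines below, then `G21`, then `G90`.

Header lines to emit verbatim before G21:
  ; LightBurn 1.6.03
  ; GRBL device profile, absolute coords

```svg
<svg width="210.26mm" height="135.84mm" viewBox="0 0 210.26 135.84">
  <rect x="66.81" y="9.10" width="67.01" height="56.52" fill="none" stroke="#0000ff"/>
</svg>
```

; LightBurn 1.6.03
; GRBL device profile, absolute coords
G21
G90
G00 X66.81 Y126.74
M3 S478
G1 X133.82 Y126.74 F1697
G1 X133.82 Y70.22 F1697
G1 X66.81 Y70.22 F1697
G1 X66.81 Y126.74 F1697
M5
G00 X0.00 Y0.00

1 u = 1 mm; y_m = 135.84 − y.

[1] `<rect>` rectangle, #0000ff→score S478 F1697: (66.81,126.74) → (133.82,126.74) → (133.82,70.22) → (66.81,70.22) → (66.81,126.74) (closed)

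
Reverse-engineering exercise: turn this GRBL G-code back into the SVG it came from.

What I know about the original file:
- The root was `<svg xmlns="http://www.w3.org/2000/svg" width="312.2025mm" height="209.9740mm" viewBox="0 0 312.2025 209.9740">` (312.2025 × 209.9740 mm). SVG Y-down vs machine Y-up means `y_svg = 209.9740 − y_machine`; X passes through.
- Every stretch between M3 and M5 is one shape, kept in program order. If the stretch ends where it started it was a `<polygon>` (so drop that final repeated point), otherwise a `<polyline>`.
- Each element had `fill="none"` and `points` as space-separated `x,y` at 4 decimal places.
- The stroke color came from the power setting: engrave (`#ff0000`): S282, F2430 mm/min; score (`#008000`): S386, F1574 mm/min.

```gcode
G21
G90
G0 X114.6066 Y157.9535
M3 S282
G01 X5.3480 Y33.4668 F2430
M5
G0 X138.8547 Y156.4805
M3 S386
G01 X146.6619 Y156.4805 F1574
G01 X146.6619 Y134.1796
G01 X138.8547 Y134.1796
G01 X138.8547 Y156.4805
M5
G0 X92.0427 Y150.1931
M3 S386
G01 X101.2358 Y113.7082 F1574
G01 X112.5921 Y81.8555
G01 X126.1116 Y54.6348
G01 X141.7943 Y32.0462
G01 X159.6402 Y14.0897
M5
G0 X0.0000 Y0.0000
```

Machine Y-up, SVG Y-down with viewBox height 209.9740, so y_svg = 209.9740 − y_machine; X carries over.

Run 1: power S282 maps to stroke `#ff0000` (engrave). The run is open, so emit a `<polyline>` with points (Y-flipped): 114.6066,52.0205 5.3480,176.5072.

Run 2: the run's S386 means `#008000` (score). The run returns to its start, so emit a `<polygon>` with points (Y-flipped): 138.8547,53.4935 146.6619,53.4935 146.6619,75.7944 138.8547,75.7944.

Run 3: the run's S386 means `#008000` (score). The run is open, so emit a `<polyline>` with points (Y-flipped): 92.0427,59.7809 101.2358,96.2658 112.5921,128.1185 126.1116,155.3392 141.7943,177.9278 159.6402,195.8843.

<svg xmlns="http://www.w3.org/2000/svg" width="312.2025mm" height="209.9740mm" viewBox="0 0 312.2025 209.9740">
  <polyline points="114.6066,52.0205 5.3480,176.5072" fill="none" stroke="#ff0000"/>
  <polygon points="138.8547,53.4935 146.6619,53.4935 146.6619,75.7944 138.8547,75.7944" fill="none" stroke="#008000"/>
  <polyline points="92.0427,59.7809 101.2358,96.2658 112.5921,128.1185 126.1116,155.3392 141.7943,177.9278 159.6402,195.8843" fill="none" stroke="#008000"/>
</svg>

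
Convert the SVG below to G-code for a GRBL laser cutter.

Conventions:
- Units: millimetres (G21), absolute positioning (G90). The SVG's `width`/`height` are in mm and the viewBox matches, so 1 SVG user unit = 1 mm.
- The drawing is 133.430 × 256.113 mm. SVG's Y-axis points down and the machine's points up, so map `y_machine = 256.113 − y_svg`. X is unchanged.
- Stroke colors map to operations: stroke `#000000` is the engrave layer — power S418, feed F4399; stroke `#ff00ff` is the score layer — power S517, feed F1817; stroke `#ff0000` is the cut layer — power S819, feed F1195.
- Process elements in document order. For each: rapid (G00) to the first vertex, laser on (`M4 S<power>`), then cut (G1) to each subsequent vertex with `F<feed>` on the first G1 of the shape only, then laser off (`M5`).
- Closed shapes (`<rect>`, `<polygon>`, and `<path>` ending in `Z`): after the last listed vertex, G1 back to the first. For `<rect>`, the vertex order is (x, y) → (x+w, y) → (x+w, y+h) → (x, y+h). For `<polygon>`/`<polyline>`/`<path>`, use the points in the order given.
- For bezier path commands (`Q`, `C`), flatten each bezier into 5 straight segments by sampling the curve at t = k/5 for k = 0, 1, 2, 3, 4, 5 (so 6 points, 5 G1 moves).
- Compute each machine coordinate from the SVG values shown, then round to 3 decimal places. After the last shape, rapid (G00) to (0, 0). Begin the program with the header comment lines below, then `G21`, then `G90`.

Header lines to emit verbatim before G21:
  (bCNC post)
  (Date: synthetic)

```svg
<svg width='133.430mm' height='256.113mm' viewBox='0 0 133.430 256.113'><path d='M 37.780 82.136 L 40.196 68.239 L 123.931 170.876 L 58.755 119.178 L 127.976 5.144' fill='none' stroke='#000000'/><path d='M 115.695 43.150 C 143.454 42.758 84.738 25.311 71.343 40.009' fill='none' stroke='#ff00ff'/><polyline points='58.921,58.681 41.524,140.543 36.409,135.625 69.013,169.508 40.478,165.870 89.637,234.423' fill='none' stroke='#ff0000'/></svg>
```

1 u = 1 mm; y_m = 256.113 − y.

[1] `<path>` open polyline, #000000→engrave S418 F4399: (37.780,173.977) → (40.196,187.874) → (123.931,85.237) → (58.755,136.935) → (127.976,250.969)

[2] `<path>` cubic bezier, #ff00ff→score S517 F1817: (115.695,212.963) → (123.028,214.851) → (115.933,218.471) → (100.736,221.461) → (83.764,221.459) → (71.343,216.104)

[3] `<polyline>` open polyline, #ff0000→cut S819 F1195: (58.921,197.432) → (41.524,115.570) → (36.409,120.488) → (69.013,86.605) → (40.478,90.243) → (89.637,21.690)

(bCNC post)
(Date: synthetic)
G21
G90
G00 X37.780 Y173.977
M4 S418
G1 X40.196 Y187.874 F4399
G1 X123.931 Y85.237
G1 X58.755 Y136.935
G1 X127.976 Y250.969
M5
G00 X115.695 Y212.963
M4 S517
G1 X123.028 Y214.851 F1817
G1 X115.933 Y218.471
G1 X100.736 Y221.461
G1 X83.764 Y221.459
G1 X71.343 Y216.104
M5
G00 X58.921 Y197.432
M4 S819
G1 X41.524 Y115.570 F1195
G1 X36.409 Y120.488
G1 X69.013 Y86.605
G1 X40.478 Y90.243
G1 X89.637 Y21.690
M5
G00 X0.000 Y0.000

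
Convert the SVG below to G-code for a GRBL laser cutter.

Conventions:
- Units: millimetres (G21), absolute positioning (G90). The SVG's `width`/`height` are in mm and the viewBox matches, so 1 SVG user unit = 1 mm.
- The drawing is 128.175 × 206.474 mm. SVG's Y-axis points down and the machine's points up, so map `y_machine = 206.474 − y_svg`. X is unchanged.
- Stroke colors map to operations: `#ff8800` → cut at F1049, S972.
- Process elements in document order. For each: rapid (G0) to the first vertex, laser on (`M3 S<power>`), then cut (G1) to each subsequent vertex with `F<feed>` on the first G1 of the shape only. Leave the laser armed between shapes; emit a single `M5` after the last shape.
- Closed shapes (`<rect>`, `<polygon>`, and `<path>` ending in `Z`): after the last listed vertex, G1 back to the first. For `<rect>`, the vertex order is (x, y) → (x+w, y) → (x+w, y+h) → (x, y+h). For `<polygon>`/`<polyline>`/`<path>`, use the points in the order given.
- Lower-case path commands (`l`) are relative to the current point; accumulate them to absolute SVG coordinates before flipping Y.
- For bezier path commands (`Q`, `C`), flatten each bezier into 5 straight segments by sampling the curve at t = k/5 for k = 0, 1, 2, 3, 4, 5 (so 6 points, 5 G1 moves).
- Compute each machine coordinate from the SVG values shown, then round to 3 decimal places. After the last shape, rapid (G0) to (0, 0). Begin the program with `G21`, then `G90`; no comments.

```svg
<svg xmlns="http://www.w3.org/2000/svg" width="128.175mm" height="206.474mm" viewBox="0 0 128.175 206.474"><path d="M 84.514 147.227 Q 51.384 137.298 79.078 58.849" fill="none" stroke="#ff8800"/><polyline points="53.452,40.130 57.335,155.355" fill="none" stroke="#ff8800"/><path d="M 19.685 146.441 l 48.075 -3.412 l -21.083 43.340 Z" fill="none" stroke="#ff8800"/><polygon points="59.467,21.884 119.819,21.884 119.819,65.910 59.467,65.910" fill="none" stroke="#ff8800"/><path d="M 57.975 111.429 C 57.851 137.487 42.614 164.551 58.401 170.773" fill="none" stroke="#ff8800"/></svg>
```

Since the viewBox matches the mm dimensions, user units are millimetres directly. The only transform is the Y-flip y_m = 206.474 − y_svg.

Shape 1 is a quadratic bezier drawn with `<path>`. Its stroke #ff8800 means cut at S972, F1049. After flipping Y the toolpath is (84.514,59.247) → (73.695,65.959) → (67.742,78.153) → (66.655,95.829) → (70.433,118.986) → (79.078,147.625).

Shape 2 is a line segment drawn with `<polyline>`. Its stroke #ff8800 means cut at S972, F1049. After flipping Y the toolpath is (53.452,166.344) → (57.335,51.119).

Shape 3 is a regular polygon drawn with `<path>`. Its stroke #ff8800 means cut at S972, F1049. After flipping Y the toolpath is (19.685,60.033) → (67.760,63.445) → (46.677,20.105) → (19.685,60.033), returning to the start.

Shape 4 is a rectangle drawn with `<polygon>`. Its stroke #ff8800 means cut at S972, F1049. After flipping Y the toolpath is (59.467,184.590) → (119.819,184.590) → (119.819,140.564) → (59.467,140.564) → (59.467,184.590), returning to the start.

Shape 5 is a cubic bezier drawn with `<path>`. Its stroke #ff8800 means cut at S972, F1049. After flipping Y the toolpath is (57.975,95.045) → (56.456,79.464) → (53.525,64.691) → (51.395,51.773) → (52.283,41.760) → (58.401,35.701).

G21
G90
G0 X84.514 Y59.247
M3 S972
G1 X73.695 Y65.959 F1049
G1 X67.742 Y78.153
G1 X66.655 Y95.829
G1 X70.433 Y118.986
G1 X79.078 Y147.625
G0 X53.452 Y166.344
M3 S972
G1 X57.335 Y51.119 F1049
G0 X19.685 Y60.033
M3 S972
G1 X67.760 Y63.445 F1049
G1 X46.677 Y20.105
G1 X19.685 Y60.033
G0 X59.467 Y184.590
M3 S972
G1 X119.819 Y184.590 F1049
G1 X119.819 Y140.564
G1 X59.467 Y140.564
G1 X59.467 Y184.590
G0 X57.975 Y95.045
M3 S972
G1 X56.456 Y79.464 F1049
G1 X53.525 Y64.691
G1 X51.395 Y51.773
G1 X52.283 Y41.760
G1 X58.401 Y35.701
M5
G0 X0.000 Y0.000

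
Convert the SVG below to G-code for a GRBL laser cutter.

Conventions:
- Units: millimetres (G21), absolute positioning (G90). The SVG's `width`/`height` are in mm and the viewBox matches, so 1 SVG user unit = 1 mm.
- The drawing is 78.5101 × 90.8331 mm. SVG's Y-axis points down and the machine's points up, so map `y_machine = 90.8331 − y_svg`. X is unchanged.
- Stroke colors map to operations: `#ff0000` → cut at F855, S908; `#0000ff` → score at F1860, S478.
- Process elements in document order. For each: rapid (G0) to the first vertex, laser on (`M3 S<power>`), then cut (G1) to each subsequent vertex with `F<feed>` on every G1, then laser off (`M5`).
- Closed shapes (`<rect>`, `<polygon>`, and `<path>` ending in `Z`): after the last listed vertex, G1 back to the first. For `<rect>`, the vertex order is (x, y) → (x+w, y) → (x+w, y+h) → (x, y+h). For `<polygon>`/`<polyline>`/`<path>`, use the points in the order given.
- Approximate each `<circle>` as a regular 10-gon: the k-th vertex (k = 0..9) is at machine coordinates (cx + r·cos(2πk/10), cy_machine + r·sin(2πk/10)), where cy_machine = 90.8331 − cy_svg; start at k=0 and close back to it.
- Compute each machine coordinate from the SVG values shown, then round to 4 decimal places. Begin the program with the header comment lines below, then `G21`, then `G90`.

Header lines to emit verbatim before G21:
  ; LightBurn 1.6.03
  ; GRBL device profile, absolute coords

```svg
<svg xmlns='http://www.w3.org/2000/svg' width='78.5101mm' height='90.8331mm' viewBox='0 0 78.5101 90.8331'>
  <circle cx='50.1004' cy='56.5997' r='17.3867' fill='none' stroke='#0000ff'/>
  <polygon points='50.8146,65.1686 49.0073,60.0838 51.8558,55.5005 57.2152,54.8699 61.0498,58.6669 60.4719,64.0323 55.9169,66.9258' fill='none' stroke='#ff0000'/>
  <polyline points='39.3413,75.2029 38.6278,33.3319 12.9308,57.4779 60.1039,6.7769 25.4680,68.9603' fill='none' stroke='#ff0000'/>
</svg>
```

1 u = 1 mm; y_m = 90.8331 − y.

[1] `<circle>` circle, #0000ff→score S478 F1860: (67.4871,34.2334) → (64.1665,44.4530) → (55.4732,50.7691) → (44.7276,50.7691) → (36.0343,44.4530) → (32.7137,34.2334) → (36.0343,24.0138) → (44.7276,17.6977) → (55.4732,17.6977) → (64.1665,24.0138) → (67.4871,34.2334) (closed)

[2] `<polygon>` regular polygon, #ff0000→cut S908 F855: (50.8146,25.6645) → (49.0073,30.7493) → (51.8558,35.3326) → (57.2152,35.9632) → (61.0498,32.1662) → (60.4719,26.8008) → (55.9169,23.9073) → (50.8146,25.6645) (closed)

[3] `<polyline>` open polyline, #ff0000→cut S908 F855: (39.3413,15.6302) → (38.6278,57.5012) → (12.9308,33.3552) → (60.1039,84.0562) → (25.4680,21.8728)

; LightBurn 1.6.03
; GRBL device profile, absolute coords
G21
G90
G0 X67.4871 Y34.2334
M3 S478
G1 X64.1665 Y44.4530 F1860
G1 X55.4732 Y50.7691 F1860
G1 X44.7276 Y50.7691 F1860
G1 X36.0343 Y44.4530 F1860
G1 X32.7137 Y34.2334 F1860
G1 X36.0343 Y24.0138 F1860
G1 X44.7276 Y17.6977 F1860
G1 X55.4732 Y17.6977 F1860
G1 X64.1665 Y24.0138 F1860
G1 X67.4871 Y34.2334 F1860
M5
G0 X50.8146 Y25.6645
M3 S908
G1 X49.0073 Y30.7493 F855
G1 X51.8558 Y35.3326 F855
G1 X57.2152 Y35.9632 F855
G1 X61.0498 Y32.1662 F855
G1 X60.4719 Y26.8008 F855
G1 X55.9169 Y23.9073 F855
G1 X50.8146 Y25.6645 F855
M5
G0 X39.3413 Y15.6302
M3 S908
G1 X38.6278 Y57.5012 F855
G1 X12.9308 Y33.3552 F855
G1 X60.1039 Y84.0562 F855
G1 X25.4680 Y21.8728 F855
M5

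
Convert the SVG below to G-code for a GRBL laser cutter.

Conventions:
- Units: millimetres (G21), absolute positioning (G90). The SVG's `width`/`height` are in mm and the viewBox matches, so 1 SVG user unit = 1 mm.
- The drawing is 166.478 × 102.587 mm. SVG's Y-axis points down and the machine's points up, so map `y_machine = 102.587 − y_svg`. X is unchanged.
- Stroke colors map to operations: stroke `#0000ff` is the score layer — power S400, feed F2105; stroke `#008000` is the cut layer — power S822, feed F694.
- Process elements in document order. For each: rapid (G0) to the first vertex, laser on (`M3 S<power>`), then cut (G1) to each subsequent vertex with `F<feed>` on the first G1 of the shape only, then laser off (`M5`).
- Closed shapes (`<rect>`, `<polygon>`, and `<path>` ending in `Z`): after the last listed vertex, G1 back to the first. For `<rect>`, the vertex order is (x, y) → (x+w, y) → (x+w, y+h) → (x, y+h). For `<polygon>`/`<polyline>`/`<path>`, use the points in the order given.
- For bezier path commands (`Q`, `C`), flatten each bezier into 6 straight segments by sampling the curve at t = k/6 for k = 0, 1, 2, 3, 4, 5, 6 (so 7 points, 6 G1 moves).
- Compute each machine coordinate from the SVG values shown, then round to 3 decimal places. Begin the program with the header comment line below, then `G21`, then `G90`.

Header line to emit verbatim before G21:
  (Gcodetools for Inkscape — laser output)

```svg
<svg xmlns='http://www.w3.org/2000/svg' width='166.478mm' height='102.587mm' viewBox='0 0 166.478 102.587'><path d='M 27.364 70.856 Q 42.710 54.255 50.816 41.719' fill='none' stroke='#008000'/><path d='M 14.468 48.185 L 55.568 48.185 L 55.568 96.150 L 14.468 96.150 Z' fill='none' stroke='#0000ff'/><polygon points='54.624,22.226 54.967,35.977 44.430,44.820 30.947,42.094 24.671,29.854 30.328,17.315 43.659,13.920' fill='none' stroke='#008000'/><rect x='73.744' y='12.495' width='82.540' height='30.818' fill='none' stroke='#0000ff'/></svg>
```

(Gcodetools for Inkscape — laser output)
G21
G90
G0 X27.364 Y31.731
M3 S822
G1 X32.278 Y37.152 F694
G1 X36.790 Y42.347
G1 X40.900 Y47.316
G1 X44.608 Y52.059
G1 X47.913 Y56.576
G1 X50.816 Y60.868
M5
G0 X14.468 Y54.402
M3 S400
G1 X55.568 Y54.402 F2105
G1 X55.568 Y6.437
G1 X14.468 Y6.437
G1 X14.468 Y54.402
M5
G0 X54.624 Y80.361
M3 S822
G1 X54.967 Y66.610 F694
G1 X44.430 Y57.767
G1 X30.947 Y60.493
G1 X24.671 Y72.733
G1 X30.328 Y85.272
G1 X43.659 Y88.667
G1 X54.624 Y80.361
M5
G0 X73.744 Y90.092
M3 S400
G1 X156.284 Y90.092 F2105
G1 X156.284 Y59.274
G1 X73.744 Y59.274
G1 X73.744 Y90.092
M5

Since the viewBox matches the mm dimensions, user units are millimetres directly. The only transform is the Y-flip y_m = 102.587 − y_svg.

Shape 1 is a quadratic bezier drawn with `<path>`. Its stroke #008000 means cut at S822, F694. After flipping Y the toolpath is (27.364,31.731) → (32.278,37.152) → (36.790,42.347) → (40.900,47.316) → (44.608,52.059) → (47.913,56.576) → (50.816,60.868).

Shape 2 is a rectangle drawn with `<path>`. Its stroke #0000ff means score at S400, F2105. After flipping Y the toolpath is (14.468,54.402) → (55.568,54.402) → (55.568,6.437) → (14.468,6.437) → (14.468,54.402), returning to the start.

Shape 3 is a regular polygon drawn with `<polygon>`. Its stroke #008000 means cut at S822, F694. After flipping Y the toolpath is (54.624,80.361) → (54.967,66.610) → (44.430,57.767) → (30.947,60.493) → (24.671,72.733) → (30.328,85.272) → (43.659,88.667) → (54.624,80.361), returning to the start.

Shape 4 is a rectangle drawn with `<rect>`. Its stroke #0000ff means score at S400, F2105. After flipping Y the toolpath is (73.744,90.092) → (156.284,90.092) → (156.284,59.274) → (73.744,59.274) → (73.744,90.092), returning to the start.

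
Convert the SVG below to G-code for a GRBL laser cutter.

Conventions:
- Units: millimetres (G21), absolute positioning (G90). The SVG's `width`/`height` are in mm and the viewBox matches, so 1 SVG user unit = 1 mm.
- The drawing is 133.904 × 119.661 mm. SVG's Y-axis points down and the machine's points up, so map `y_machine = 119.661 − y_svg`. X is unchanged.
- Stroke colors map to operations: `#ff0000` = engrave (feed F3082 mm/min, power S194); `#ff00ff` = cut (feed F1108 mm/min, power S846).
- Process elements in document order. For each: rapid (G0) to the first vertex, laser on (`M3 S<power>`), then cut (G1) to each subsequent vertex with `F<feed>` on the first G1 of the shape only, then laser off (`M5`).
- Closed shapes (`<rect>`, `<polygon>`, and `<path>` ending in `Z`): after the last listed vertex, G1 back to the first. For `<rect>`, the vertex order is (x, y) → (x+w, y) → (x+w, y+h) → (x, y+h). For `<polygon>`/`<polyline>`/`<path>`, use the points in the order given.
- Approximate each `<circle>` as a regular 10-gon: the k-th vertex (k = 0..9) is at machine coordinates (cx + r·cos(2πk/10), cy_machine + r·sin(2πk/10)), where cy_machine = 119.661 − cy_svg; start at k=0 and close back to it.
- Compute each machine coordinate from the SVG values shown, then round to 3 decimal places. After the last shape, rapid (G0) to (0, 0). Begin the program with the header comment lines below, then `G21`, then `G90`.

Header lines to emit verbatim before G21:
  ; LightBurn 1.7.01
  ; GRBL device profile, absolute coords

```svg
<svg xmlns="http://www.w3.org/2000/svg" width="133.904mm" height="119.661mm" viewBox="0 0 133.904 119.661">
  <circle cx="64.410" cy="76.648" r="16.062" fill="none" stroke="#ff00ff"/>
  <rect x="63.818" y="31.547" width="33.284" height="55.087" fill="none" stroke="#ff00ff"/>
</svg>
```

; LightBurn 1.7.01
; GRBL device profile, absolute coords
G21
G90
G0 X80.472 Y43.013
M3 S846
G1 X77.404 Y52.454 F1108
G1 X69.373 Y58.289
G1 X59.447 Y58.289
G1 X51.416 Y52.454
G1 X48.348 Y43.013
G1 X51.416 Y33.572
G1 X59.447 Y27.737
G1 X69.373 Y27.737
G1 X77.404 Y33.572
G1 X80.472 Y43.013
M5
G0 X63.818 Y88.114
M3 S846
G1 X97.102 Y88.114 F1108
G1 X97.102 Y33.027
G1 X63.818 Y33.027
G1 X63.818 Y88.114
M5
G0 X0.000 Y0.000

Since the viewBox matches the mm dimensions, user units are millimetres directly. The only transform is the Y-flip y_m = 119.661 − y_svg.

Shape 1 is a circle drawn with `<circle>`. Its stroke #ff00ff means cut at S846, F1108. After flipping Y the toolpath is (80.472,43.013) → (77.404,52.454) → (69.373,58.289) → (59.447,58.289) → (51.416,52.454) → (48.348,43.013) → (51.416,33.572) → (59.447,27.737) → (69.373,27.737) → (77.404,33.572) → (80.472,43.013), returning to the start.

Shape 2 is a rectangle drawn with `<rect>`. Its stroke #ff00ff means cut at S846, F1108. After flipping Y the toolpath is (63.818,88.114) → (97.102,88.114) → (97.102,33.027) → (63.818,33.027) → (63.818,88.114), returning to the start.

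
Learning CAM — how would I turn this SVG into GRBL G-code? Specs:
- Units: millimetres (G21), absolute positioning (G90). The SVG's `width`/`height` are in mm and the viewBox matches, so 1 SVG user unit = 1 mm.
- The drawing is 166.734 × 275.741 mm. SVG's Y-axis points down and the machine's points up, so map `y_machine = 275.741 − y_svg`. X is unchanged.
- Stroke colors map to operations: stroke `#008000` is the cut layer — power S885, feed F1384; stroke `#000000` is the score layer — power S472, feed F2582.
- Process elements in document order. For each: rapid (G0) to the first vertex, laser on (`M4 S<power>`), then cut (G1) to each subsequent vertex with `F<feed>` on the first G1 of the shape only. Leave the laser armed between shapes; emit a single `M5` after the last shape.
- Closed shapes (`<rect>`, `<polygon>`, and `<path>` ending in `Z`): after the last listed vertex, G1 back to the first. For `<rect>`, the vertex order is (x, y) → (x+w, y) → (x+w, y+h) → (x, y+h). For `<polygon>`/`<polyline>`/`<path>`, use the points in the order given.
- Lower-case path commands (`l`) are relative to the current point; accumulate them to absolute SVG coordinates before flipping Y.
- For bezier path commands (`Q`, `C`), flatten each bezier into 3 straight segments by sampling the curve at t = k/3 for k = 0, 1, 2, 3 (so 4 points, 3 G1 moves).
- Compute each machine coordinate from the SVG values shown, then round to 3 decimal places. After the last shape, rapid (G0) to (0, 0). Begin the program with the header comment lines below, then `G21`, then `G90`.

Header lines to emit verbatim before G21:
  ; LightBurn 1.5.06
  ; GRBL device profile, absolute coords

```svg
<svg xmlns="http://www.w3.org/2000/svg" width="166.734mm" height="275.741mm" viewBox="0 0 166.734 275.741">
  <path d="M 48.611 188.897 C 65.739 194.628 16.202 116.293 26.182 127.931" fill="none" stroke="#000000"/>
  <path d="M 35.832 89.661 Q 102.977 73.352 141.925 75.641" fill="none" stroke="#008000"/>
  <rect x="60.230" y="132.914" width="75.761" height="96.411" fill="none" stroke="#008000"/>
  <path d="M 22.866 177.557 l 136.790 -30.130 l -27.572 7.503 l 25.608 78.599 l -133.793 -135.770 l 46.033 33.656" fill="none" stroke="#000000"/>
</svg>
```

; LightBurn 1.5.06
; GRBL device profile, absolute coords
G21
G90
G0 X48.611 Y86.844
M4 S472
G1 X48.191 Y102.689 F2582
G1 X31.368 Y135.903
G1 X26.182 Y147.810
G0 X35.832 Y186.080
M4 S885
G1 X77.462 Y194.886 F1384
G1 X112.827 Y199.560
G1 X141.925 Y200.100
G0 X60.230 Y142.827
M4 S885
G1 X135.991 Y142.827 F1384
G1 X135.991 Y46.416
G1 X60.230 Y46.416
G1 X60.230 Y142.827
G0 X22.866 Y98.184
M4 S472
G1 X159.656 Y128.314 F2582
G1 X132.084 Y120.811
G1 X157.692 Y42.212
G1 X23.899 Y177.982
G1 X69.932 Y144.326
M5
G0 X0.000 Y0.000

Since the viewBox matches the mm dimensions, user units are millimetres directly. The only transform is the Y-flip y_m = 275.741 − y_svg.

Shape 1 is a cubic bezier drawn with `<path>`. Its stroke #000000 means score at S472, F2582. After flipping Y the toolpath is (48.611,86.844) → (48.191,102.689) → (31.368,135.903) → (26.182,147.810).

Shape 2 is a quadratic bezier drawn with `<path>`. Its stroke #008000 means cut at S885, F1384. After flipping Y the toolpath is (35.832,186.080) → (77.462,194.886) → (112.827,199.560) → (141.925,200.100).

Shape 3 is a rectangle drawn with `<rect>`. Its stroke #008000 means cut at S885, F1384. After flipping Y the toolpath is (60.230,142.827) → (135.991,142.827) → (135.991,46.416) → (60.230,46.416) → (60.230,142.827), returning to the start.

Shape 4 is a open polyline drawn with `<path>`. Its stroke #000000 means score at S472, F2582. After flipping Y the toolpath is (22.866,98.184) → (159.656,128.314) → (132.084,120.811) → (157.692,42.212) → (23.899,177.982) → (69.932,144.326).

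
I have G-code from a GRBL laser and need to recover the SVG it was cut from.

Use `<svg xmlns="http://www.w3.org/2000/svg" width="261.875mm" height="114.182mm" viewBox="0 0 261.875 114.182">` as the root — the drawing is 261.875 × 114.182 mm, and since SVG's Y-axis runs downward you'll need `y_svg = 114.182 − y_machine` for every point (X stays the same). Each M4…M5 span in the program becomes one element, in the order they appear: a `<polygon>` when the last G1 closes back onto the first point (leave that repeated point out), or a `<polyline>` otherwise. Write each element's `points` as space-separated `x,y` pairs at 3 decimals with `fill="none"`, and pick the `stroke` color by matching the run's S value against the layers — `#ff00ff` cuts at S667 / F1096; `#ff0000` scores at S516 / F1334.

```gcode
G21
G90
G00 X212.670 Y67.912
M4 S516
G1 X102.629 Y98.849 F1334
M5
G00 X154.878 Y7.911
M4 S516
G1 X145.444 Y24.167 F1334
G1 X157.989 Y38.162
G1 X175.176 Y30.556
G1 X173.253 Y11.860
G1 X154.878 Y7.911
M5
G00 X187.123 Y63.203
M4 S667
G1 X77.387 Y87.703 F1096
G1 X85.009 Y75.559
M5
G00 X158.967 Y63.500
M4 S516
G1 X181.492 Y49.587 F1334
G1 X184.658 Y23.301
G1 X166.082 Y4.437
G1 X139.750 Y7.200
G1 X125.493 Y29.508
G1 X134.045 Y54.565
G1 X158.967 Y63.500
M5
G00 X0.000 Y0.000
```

<svg xmlns="http://www.w3.org/2000/svg" width="261.875mm" height="114.182mm" viewBox="0 0 261.875 114.182">
  <polyline points="212.670,46.270 102.629,15.333" fill="none" stroke="#ff0000"/>
  <polygon points="154.878,106.271 145.444,90.015 157.989,76.020 175.176,83.626 173.253,102.322" fill="none" stroke="#ff0000"/>
  <polyline points="187.123,50.979 77.387,26.479 85.009,38.623" fill="none" stroke="#ff00ff"/>
  <polygon points="158.967,50.682 181.492,64.595 184.658,90.881 166.082,109.745 139.750,106.982 125.493,84.674 134.045,59.617" fill="none" stroke="#ff0000"/>
</svg>

Machine Y-up, SVG Y-down with viewBox height 114.182, so y_svg = 114.182 − y_machine; X carries over.

Run 1: power S516 maps to stroke `#ff0000` (score). The run is open, so emit a `<polyline>` with points (Y-flipped): 212.670,46.270 102.629,15.333.

Run 2: power S516 maps to stroke `#ff0000` (score). The run returns to its start, so emit a `<polygon>` with points (Y-flipped): 154.878,106.271 145.444,90.015 157.989,76.020 175.176,83.626 173.253,102.322.

Run 3: S667 ⇒ cut layer `#ff00ff`. The run is open, so emit a `<polyline>` with points (Y-flipped): 187.123,50.979 77.387,26.479 85.009,38.623.

Run 4: S516 ⇒ score layer `#ff0000`. The run returns to its start, so emit a `<polygon>` with points (Y-flipped): 158.967,50.682 181.492,64.595 184.658,90.881 166.082,109.745 139.750,106.982 125.493,84.674 134.045,59.617.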